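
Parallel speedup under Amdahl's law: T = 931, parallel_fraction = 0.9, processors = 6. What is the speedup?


Amdahl's law: T_p = T × ((1-p) + p/N)
= 931 × ((1-0.9) + 0.9/6)
= 931 × (0.10 + 0.1500)
= 931 × 0.2500
= 232.75
Speedup = 931/232.75
= 4.00×


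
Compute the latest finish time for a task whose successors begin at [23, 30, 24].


LF = min of all successor start times
Successors start at: [23, 30, 24]
LF = min(23, 30, 24)
= 23


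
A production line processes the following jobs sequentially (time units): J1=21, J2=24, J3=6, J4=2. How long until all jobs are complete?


Sequential makespan: sum all processing times
= 21 + 24 + 6 + 2
= 53 time units


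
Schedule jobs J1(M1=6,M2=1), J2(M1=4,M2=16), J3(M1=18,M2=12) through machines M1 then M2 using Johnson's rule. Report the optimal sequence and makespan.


Johnson's rule:
Group 1 (M1≤M2, sort by M1): ['J2']
Group 2 (M1>M2, sort desc M2): ['J3', 'J1']
Sequence: J2 → J3 → J1
Makespan calculation:
  J2: M1 done=4, M2 done=20
  J3: M1 done=22, M2 done=34
  J1: M1 done=28, M2 done=35
= Sequence: J2 → J3 → J1, Makespan: 35


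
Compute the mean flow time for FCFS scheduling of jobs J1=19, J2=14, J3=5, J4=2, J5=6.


Completion times:
  J1: completes at 19
  J2: completes at 33
  J3: completes at 38
  J4: completes at 40
  J5: completes at 46
Sum = 176
Average = 176/5
= 35.20


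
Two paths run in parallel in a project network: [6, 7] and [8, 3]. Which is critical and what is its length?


Path A: 6 + 7 = 13
Path B: 8 + 3 = 11
Critical path = longest = max(13, 11)
= 13 (Path A)


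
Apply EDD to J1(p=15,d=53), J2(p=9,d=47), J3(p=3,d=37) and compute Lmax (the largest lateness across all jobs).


EDD order: J3 → J2 → J1
Completion and lateness:
  J3: C=3, d=37, L=3-37=-34
  J2: C=12, d=47, L=12-47=-35
  J1: C=27, d=53, L=27-53=-26
Lmax = max(-34, -35, -26)
= -26


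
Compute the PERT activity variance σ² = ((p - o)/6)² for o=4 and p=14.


σ² = ((p - o) / 6)² = (p - o)² / 36
= (14 - 4)² / 36
= 10² / 36
= 100 / 36
= 2.7778


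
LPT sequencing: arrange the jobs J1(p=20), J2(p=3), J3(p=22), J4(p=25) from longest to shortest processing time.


LPT: sort by longest processing time first
  J4: p=25
  J3: p=22
  J1: p=20
  J2: p=3
Order: J4 → J3 → J1 → J2


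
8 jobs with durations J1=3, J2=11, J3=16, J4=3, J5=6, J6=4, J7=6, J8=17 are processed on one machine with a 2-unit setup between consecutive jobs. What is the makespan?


Makespan = Σ processing + (n-1) × setup
= (3 + 11 + 16 + 3 + 6 + 4 + 6 + 17) + (8-1)×2
= 66 + 14
= 80 time units


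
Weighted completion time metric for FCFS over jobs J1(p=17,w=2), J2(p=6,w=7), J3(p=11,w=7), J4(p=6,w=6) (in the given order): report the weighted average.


Completion times:
  J1: C=17, w×C=2×17=34
  J2: C=23, w×C=7×23=161
  J3: C=34, w×C=7×34=238
  J4: C=40, w×C=6×40=240
Sum w×C = 673
Sum w = 22
Weighted avg = 673/22
= 30.59


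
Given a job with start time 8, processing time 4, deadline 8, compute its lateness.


Completion = 8 + 4 = 12
Lateness = C - d = 12 - 8
= 4


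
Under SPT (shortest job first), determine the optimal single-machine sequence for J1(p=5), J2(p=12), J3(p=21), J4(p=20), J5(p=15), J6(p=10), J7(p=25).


SPT: sort by shortest processing time
  J1: p=5
  J6: p=10
  J2: p=12
  J5: p=15
  J4: p=20
  J3: p=21
  J7: p=25
Order: J1 → J6 → J2 → J5 → J4 → J3 → J7


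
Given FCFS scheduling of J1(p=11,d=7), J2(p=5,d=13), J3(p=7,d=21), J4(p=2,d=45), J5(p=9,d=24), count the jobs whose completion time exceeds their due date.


Completion vs due date:
  J1: C=11, d=7 → TARDY
  J2: C=16, d=13 → TARDY
  J3: C=23, d=21 → TARDY
  J4: C=25, d=45 → on time
  J5: C=34, d=24 → TARDY
Tardy jobs: J1, J2, J3, J5
Count = 4


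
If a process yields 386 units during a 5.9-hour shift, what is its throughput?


Throughput = units / time
= 386 / 5.9
= 65.4 units/hour


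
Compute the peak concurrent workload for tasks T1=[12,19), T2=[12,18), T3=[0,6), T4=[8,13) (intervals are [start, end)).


Check each time point for overlaps:
  t=12: 3 tasks active (T1, T2, T4)
Max concurrent = 3


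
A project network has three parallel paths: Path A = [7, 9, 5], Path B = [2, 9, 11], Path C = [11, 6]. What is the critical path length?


Path A: 7 + 9 + 5 = 21
Path B: 2 + 9 + 11 = 22
Path C: 11 + 6 = 17
Critical path = longest = max(21, 22, 17)
= 22 (Path B)


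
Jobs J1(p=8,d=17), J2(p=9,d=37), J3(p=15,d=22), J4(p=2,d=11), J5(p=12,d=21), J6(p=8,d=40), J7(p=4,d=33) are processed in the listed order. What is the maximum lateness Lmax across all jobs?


Lateness per job (L = C - d):
  J1: C=8, d=17, L=-9
  J2: C=17, d=37, L=-20
  J3: C=32, d=22, L=10
  J4: C=34, d=11, L=23
  J5: C=46, d=21, L=25
  J6: C=54, d=40, L=14
  J7: C=58, d=33, L=25
Lmax = max(-9, -20, 10, 23, 25, 14, 25)
= 25


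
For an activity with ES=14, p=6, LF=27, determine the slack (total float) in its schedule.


EF = ES + duration = 14 + 6 = 20
LS = LF - duration = 27 - 6 = 21
Total Float = LF - EF = 27 - 20
(or LS - ES = 21 - 14)
= 7


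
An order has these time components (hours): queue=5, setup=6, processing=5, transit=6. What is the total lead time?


Lead time = queue + setup + processing + transit
= 5 + 6 + 5 + 6
= 22 hours


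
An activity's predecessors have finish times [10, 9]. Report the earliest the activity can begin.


ES = max of all predecessor completion times
Predecessors: [10, 9]
ES = max(10, 9)
= 10


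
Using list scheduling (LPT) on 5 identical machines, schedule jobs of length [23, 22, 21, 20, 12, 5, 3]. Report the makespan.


Jobs (LPT sorted): [23, 22, 21, 20, 12, 5, 3]
Machines: 5
  J=23 → Machine 1 (load: 0+23=23)
  J=22 → Machine 2 (load: 0+22=22)
  J=21 → Machine 3 (load: 0+21=21)
  J=20 → Machine 4 (load: 0+20=20)
  J=12 → Machine 5 (load: 0+12=12)
  J=5 → Machine 5 (load: 12+5=17)
  J=3 → Machine 5 (load: 17+3=20)
Machine loads: [23, 22, 21, 20, 20]
Makespan = max = 23 time units


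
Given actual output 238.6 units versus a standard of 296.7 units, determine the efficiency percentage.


Efficiency = (actual / standard) × 100
= (238.6 / 296.7) × 100
= 80.4%


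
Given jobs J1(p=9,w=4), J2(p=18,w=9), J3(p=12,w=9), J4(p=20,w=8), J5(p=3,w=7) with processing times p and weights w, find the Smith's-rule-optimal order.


WSPT (Smith's rule): sort by p/w ascending
  J5: p/w = 3/7 = 0.429
  J3: p/w = 12/9 = 1.333
  J2: p/w = 18/9 = 2.000
  J1: p/w = 9/4 = 2.250
  J4: p/w = 20/8 = 2.500
Order: J5 → J3 → J2 → J1 → J4


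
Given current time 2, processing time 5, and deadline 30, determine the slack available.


Slack = due - current_time - processing
= 30 - 2 - 5
= 23


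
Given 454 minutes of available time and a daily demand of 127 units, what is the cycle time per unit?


Cycle time = available time / demand
= 454 / 127
= 3.57 min/unit


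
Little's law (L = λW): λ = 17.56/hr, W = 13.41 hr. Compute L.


Little's law: L = λ × W
= 17.56 × 13.41
= 235.48


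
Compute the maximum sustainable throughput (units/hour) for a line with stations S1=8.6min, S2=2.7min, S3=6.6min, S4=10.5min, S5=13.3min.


Bottleneck = longest station time
Station times: [8.6, 2.7, 6.6, 10.5, 13.3]
Max = 13.3 min
Rate = 60 / 13.3
= 4.51 units/hour (bottleneck: 13.3min)


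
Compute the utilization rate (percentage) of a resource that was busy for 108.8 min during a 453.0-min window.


Utilization = busy / total × 100
= 108.8 / 453.0 × 100
= 24.0%


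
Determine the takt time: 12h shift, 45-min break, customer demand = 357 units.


Available = 12×60 - 45 = 675 min
Takt time = 675 / 357
= 1.89 min/unit


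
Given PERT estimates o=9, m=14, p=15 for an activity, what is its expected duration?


te = (o + 4m + p) / 6
= (9 + 4×14 + 15) / 6
= (9 + 56 + 15) / 6
= 80 / 6
= 13.33


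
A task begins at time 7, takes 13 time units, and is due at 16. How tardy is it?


Completion = start + processing = 7 + 13 = 20
Tardiness = max(0, C - d) = max(0, 20 - 16)
= max(0, 4)
= 4


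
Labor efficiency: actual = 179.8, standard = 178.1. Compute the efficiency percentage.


Efficiency = (actual / standard) × 100
= (179.8 / 178.1) × 100
= 101.0%


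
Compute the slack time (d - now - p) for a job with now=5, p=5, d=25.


Slack = due - current_time - processing
= 25 - 5 - 5
= 15


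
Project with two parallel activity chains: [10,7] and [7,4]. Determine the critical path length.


Path A: 10 + 7 = 17
Path B: 7 + 4 = 11
Critical path = longest = max(17, 11)
= 17 (Path A)


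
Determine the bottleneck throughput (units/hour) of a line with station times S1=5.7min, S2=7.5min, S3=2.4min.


Bottleneck = longest station time
Station times: [5.7, 7.5, 2.4]
Max = 7.5 min
Rate = 60 / 7.5
= 8.00 units/hour (bottleneck: 7.5min)


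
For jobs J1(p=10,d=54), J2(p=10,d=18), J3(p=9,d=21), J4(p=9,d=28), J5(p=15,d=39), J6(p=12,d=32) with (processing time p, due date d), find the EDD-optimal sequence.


EDD: sort by earliest due date
  J2: d=18, p=10
  J3: d=21, p=9
  J4: d=28, p=9
  J6: d=32, p=12
  J5: d=39, p=15
  J1: d=54, p=10
Order: J2 → J3 → J4 → J6 → J5 → J1


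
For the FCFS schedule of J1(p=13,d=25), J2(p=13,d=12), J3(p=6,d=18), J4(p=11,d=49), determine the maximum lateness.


Lateness per job (L = C - d):
  J1: C=13, d=25, L=-12
  J2: C=26, d=12, L=14
  J3: C=32, d=18, L=14
  J4: C=43, d=49, L=-6
Lmax = max(-12, 14, 14, -6)
= 14


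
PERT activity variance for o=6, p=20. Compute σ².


σ² = ((p - o) / 6)² = (p - o)² / 36
= (20 - 6)² / 36
= 14² / 36
= 196 / 36
= 5.4444


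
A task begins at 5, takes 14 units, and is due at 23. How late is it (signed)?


Completion = 5 + 14 = 19
Lateness = C - d = 19 - 23
= -4


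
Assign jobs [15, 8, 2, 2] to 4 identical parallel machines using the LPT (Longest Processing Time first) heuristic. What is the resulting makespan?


Jobs (LPT sorted): [15, 8, 2, 2]
Machines: 4
  J=15 → Machine 1 (load: 0+15=15)
  J=8 → Machine 2 (load: 0+8=8)
  J=2 → Machine 3 (load: 0+2=2)
  J=2 → Machine 4 (load: 0+2=2)
Machine loads: [15, 8, 2, 2]
Makespan = max = 15 time units


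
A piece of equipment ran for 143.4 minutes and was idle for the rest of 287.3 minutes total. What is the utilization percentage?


Utilization = busy / total × 100
= 143.4 / 287.3 × 100
= 49.9%


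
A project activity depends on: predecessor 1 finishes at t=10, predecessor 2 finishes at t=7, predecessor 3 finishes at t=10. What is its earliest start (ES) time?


ES = max of all predecessor completion times
Predecessors: [10, 7, 10]
ES = max(10, 7, 10)
= 10


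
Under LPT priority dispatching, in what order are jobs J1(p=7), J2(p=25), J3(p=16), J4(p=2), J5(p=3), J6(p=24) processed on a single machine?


LPT: sort by longest processing time first
  J2: p=25
  J6: p=24
  J3: p=16
  J1: p=7
  J5: p=3
  J4: p=2
Order: J2 → J6 → J3 → J1 → J5 → J4


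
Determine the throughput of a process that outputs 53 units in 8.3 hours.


Throughput = units / time
= 53 / 8.3
= 6.4 units/hour


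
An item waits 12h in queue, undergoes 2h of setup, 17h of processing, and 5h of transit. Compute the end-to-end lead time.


Lead time = queue + setup + processing + transit
= 12 + 2 + 17 + 5
= 36 hours


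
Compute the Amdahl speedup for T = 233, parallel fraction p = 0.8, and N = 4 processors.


Amdahl's law: T_p = T × ((1-p) + p/N)
= 233 × ((1-0.8) + 0.8/4)
= 233 × (0.20 + 0.2000)
= 233 × 0.4000
= 93.20
Speedup = 233/93.20
= 2.50×


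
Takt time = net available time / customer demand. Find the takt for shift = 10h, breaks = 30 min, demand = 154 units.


Available = 10×60 - 30 = 570 min
Takt time = 570 / 154
= 3.70 min/unit


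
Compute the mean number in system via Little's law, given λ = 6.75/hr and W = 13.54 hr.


Little's law: L = λ × W
= 6.75 × 13.54
= 91.39


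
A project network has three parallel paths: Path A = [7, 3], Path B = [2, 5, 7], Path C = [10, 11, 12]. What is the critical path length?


Path A: 7 + 3 = 10
Path B: 2 + 5 + 7 = 14
Path C: 10 + 11 + 12 = 33
Critical path = longest = max(10, 14, 33)
= 33 (Path C)


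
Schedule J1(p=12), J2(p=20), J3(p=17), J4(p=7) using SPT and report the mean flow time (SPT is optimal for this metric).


SPT order: J4 → J1 → J3 → J2
Completion times:
  J4: C=7
  J1: C=19
  J3: C=36
  J2: C=56
Sum = 118, n = 4
Mean flow = 118/4
= 29.50


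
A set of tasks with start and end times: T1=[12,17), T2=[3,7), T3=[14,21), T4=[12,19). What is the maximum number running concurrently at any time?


Check each time point for overlaps:
  t=14: 3 tasks active (T1, T3, T4)
Max concurrent = 3


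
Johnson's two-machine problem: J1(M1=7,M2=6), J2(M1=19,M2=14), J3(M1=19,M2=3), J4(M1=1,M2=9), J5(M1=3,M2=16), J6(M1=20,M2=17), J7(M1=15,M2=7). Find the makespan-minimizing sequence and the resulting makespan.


Johnson's rule:
Group 1 (M1≤M2, sort by M1): ['J4', 'J5']
Group 2 (M1>M2, sort desc M2): ['J6', 'J2', 'J7', 'J1', 'J3']
Sequence: J4 → J5 → J6 → J2 → J7 → J1 → J3
Makespan calculation:
  J4: M1 done=1, M2 done=10
  J5: M1 done=4, M2 done=26
  J6: M1 done=24, M2 done=43
  J2: M1 done=43, M2 done=57
  J7: M1 done=58, M2 done=65
  J1: M1 done=65, M2 done=71
  J3: M1 done=84, M2 done=87
= Sequence: J4 → J5 → J6 → J2 → J7 → J1 → J3, Makespan: 87


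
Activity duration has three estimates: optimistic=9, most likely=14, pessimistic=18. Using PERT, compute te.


te = (o + 4m + p) / 6
= (9 + 4×14 + 18) / 6
= (9 + 56 + 18) / 6
= 83 / 6
= 13.83


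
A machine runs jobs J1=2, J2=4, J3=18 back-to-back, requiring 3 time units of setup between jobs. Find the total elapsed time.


Makespan = Σ processing + (n-1) × setup
= (2 + 4 + 18) + (3-1)×3
= 24 + 6
= 30 time units


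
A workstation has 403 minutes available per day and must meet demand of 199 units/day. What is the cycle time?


Cycle time = available time / demand
= 403 / 199
= 2.03 min/unit


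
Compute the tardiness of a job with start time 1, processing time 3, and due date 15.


Completion = start + processing = 1 + 3 = 4
Tardiness = max(0, C - d) = max(0, 4 - 15)
= max(0, -11)
= 0


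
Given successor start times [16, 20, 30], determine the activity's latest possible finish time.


LF = min of all successor start times
Successors start at: [16, 20, 30]
LF = min(16, 20, 30)
= 16


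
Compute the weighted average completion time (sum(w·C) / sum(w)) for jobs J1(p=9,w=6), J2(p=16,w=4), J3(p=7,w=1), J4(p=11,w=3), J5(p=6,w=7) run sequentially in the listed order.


Completion times:
  J1: C=9, w×C=6×9=54
  J2: C=25, w×C=4×25=100
  J3: C=32, w×C=1×32=32
  J4: C=43, w×C=3×43=129
  J5: C=49, w×C=7×49=343
Sum w×C = 658
Sum w = 21
Weighted avg = 658/21
= 31.33


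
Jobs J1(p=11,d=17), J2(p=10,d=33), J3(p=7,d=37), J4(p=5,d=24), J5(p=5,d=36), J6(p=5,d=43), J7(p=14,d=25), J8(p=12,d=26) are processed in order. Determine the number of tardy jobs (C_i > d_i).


Completion vs due date:
  J1: C=11, d=17 → on time
  J2: C=21, d=33 → on time
  J3: C=28, d=37 → on time
  J4: C=33, d=24 → TARDY
  J5: C=38, d=36 → TARDY
  J6: C=43, d=43 → on time
  J7: C=57, d=25 → TARDY
  J8: C=69, d=26 → TARDY
Tardy jobs: J4, J5, J7, J8
Count = 4


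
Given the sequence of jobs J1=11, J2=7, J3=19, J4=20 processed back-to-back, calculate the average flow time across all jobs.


Completion times:
  J1: completes at 11
  J2: completes at 18
  J3: completes at 37
  J4: completes at 57
Sum = 123
Average = 123/4
= 30.75


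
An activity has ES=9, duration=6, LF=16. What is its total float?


EF = ES + duration = 9 + 6 = 15
LS = LF - duration = 16 - 6 = 10
Total Float = LF - EF = 16 - 15
(or LS - ES = 10 - 9)
= 1


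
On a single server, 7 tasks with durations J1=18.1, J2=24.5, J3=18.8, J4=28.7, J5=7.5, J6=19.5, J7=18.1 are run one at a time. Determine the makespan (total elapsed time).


Sequential makespan: sum all processing times
= 18.1 + 24.5 + 18.8 + 28.7 + 7.5 + 19.5 + 18.1
= 135.2 time units


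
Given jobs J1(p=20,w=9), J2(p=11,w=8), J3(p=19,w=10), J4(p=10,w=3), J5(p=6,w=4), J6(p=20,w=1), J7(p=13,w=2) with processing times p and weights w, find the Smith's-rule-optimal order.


WSPT (Smith's rule): sort by p/w ascending
  J2: p/w = 11/8 = 1.375
  J5: p/w = 6/4 = 1.500
  J3: p/w = 19/10 = 1.900
  J1: p/w = 20/9 = 2.222
  J4: p/w = 10/3 = 3.333
  J7: p/w = 13/2 = 6.500
  J6: p/w = 20/1 = 20.000
Order: J2 → J5 → J3 → J1 → J4 → J7 → J6


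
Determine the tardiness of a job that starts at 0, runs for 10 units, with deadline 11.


Completion = start + processing = 0 + 10 = 10
Tardiness = max(0, C - d) = max(0, 10 - 11)
= max(0, -1)
= 0


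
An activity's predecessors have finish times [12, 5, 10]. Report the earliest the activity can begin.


ES = max of all predecessor completion times
Predecessors: [12, 5, 10]
ES = max(12, 5, 10)
= 12


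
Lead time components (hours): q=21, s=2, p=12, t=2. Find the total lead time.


Lead time = queue + setup + processing + transit
= 21 + 2 + 12 + 2
= 37 hours


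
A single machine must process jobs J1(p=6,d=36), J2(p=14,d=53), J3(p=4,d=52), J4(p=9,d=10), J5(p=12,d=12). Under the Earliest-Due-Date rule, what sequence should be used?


EDD: sort by earliest due date
  J4: d=10, p=9
  J5: d=12, p=12
  J1: d=36, p=6
  J3: d=52, p=4
  J2: d=53, p=14
Order: J4 → J5 → J1 → J3 → J2


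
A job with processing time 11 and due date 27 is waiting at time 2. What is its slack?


Slack = due - current_time - processing
= 27 - 2 - 11
= 14


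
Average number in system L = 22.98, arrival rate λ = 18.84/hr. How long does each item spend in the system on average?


Little's law: L = λW → W = L / λ
= 22.98 / 18.84
= 1.22 hours


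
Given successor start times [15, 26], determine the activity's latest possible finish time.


LF = min of all successor start times
Successors start at: [15, 26]
LF = min(15, 26)
= 15


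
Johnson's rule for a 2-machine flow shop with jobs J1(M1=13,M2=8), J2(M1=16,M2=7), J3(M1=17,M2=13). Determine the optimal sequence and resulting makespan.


Johnson's rule:
Group 1 (M1≤M2, sort by M1): []
Group 2 (M1>M2, sort desc M2): ['J3', 'J1', 'J2']
Sequence: J3 → J1 → J2
Makespan calculation:
  J3: M1 done=17, M2 done=30
  J1: M1 done=30, M2 done=38
  J2: M1 done=46, M2 done=53
= Sequence: J3 → J1 → J2, Makespan: 53


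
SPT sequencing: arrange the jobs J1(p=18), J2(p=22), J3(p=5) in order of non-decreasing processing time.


SPT: sort by shortest processing time
  J3: p=5
  J1: p=18
  J2: p=22
Order: J3 → J1 → J2


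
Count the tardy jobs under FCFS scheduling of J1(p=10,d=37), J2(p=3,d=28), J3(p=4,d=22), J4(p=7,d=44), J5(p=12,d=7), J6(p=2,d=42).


Completion vs due date:
  J1: C=10, d=37 → on time
  J2: C=13, d=28 → on time
  J3: C=17, d=22 → on time
  J4: C=24, d=44 → on time
  J5: C=36, d=7 → TARDY
  J6: C=38, d=42 → on time
Tardy jobs: J5
Count = 1


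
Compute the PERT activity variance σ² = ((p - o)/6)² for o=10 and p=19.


σ² = ((p - o) / 6)² = (p - o)² / 36
= (19 - 10)² / 36
= 9² / 36
= 81 / 36
= 2.2500


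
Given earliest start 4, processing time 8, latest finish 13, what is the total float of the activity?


EF = ES + duration = 4 + 8 = 12
LS = LF - duration = 13 - 8 = 5
Total Float = LF - EF = 13 - 12
(or LS - ES = 5 - 4)
= 1


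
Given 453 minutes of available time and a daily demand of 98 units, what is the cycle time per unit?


Cycle time = available time / demand
= 453 / 98
= 4.62 min/unit


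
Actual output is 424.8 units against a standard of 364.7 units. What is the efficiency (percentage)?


Efficiency = (actual / standard) × 100
= (424.8 / 364.7) × 100
= 116.5%


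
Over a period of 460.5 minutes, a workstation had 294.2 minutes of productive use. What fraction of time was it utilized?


Utilization = busy / total × 100
= 294.2 / 460.5 × 100
= 63.9%


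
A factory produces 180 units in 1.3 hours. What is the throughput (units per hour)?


Throughput = units / time
= 180 / 1.3
= 138.5 units/hour


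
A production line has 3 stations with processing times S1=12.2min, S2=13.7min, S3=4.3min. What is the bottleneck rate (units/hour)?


Bottleneck = longest station time
Station times: [12.2, 13.7, 4.3]
Max = 13.7 min
Rate = 60 / 13.7
= 4.38 units/hour (bottleneck: 13.7min)


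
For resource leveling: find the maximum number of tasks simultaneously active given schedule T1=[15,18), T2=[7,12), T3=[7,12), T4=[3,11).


Check each time point for overlaps:
  t=7: 3 tasks active (T2, T3, T4)
Max concurrent = 3


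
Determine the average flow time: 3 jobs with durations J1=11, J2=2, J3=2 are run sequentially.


Completion times:
  J1: completes at 11
  J2: completes at 13
  J3: completes at 15
Sum = 39
Average = 39/3
= 13.00


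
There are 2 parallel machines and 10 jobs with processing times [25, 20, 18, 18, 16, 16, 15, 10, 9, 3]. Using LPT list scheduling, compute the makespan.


Jobs (LPT sorted): [25, 20, 18, 18, 16, 16, 15, 10, 9, 3]
Machines: 2
  J=25 → Machine 1 (load: 0+25=25)
  J=20 → Machine 2 (load: 0+20=20)
  J=18 → Machine 2 (load: 20+18=38)
  J=18 → Machine 1 (load: 25+18=43)
  J=16 → Machine 2 (load: 38+16=54)
  J=16 → Machine 1 (load: 43+16=59)
  J=15 → Machine 2 (load: 54+15=69)
  J=10 → Machine 1 (load: 59+10=69)
  J=9 → Machine 1 (load: 69+9=78)
  J=3 → Machine 2 (load: 69+3=72)
Machine loads: [78, 72]
Makespan = max = 78 time units


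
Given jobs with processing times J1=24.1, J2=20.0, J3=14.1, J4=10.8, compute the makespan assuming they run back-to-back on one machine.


Sequential makespan: sum all processing times
= 24.1 + 20.0 + 14.1 + 10.8
= 69.0 time units


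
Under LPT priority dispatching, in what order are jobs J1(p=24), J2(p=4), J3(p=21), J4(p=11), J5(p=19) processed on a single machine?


LPT: sort by longest processing time first
  J1: p=24
  J3: p=21
  J5: p=19
  J4: p=11
  J2: p=4
Order: J1 → J3 → J5 → J4 → J2


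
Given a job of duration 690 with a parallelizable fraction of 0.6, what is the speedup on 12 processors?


Amdahl's law: T_p = T × ((1-p) + p/N)
= 690 × ((1-0.6) + 0.6/12)
= 690 × (0.40 + 0.0500)
= 690 × 0.4500
= 310.50
Speedup = 690/310.50
= 2.22×


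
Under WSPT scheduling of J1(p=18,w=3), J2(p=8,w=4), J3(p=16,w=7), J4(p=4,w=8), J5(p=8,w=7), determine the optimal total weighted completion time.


WSPT order (by p/w): J4 → J5 → J2 → J3 → J1
  J4: C=4, w·C=8×4=32
  J5: C=12, w·C=7×12=84
  J2: C=20, w·C=4×20=80
  J3: C=36, w·C=7×36=252
  J1: C=54, w·C=3×54=162
Σ w·C = 610
= 610


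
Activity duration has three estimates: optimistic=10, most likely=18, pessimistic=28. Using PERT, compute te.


te = (o + 4m + p) / 6
= (10 + 4×18 + 28) / 6
= (10 + 72 + 28) / 6
= 110 / 6
= 18.33


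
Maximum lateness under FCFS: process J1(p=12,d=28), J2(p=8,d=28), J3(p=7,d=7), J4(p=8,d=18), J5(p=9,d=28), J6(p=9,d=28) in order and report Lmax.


Lateness per job (L = C - d):
  J1: C=12, d=28, L=-16
  J2: C=20, d=28, L=-8
  J3: C=27, d=7, L=20
  J4: C=35, d=18, L=17
  J5: C=44, d=28, L=16
  J6: C=53, d=28, L=25
Lmax = max(-16, -8, 20, 17, 16, 25)
= 25


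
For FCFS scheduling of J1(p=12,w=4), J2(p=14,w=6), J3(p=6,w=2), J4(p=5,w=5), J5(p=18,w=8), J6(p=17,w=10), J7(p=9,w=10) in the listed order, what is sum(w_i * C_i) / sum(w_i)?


Completion times:
  J1: C=12, w×C=4×12=48
  J2: C=26, w×C=6×26=156
  J3: C=32, w×C=2×32=64
  J4: C=37, w×C=5×37=185
  J5: C=55, w×C=8×55=440
  J6: C=72, w×C=10×72=720
  J7: C=81, w×C=10×81=810
Sum w×C = 2423
Sum w = 45
Weighted avg = 2423/45
= 53.84


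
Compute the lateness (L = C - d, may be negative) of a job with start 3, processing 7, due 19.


Completion = 3 + 7 = 10
Lateness = C - d = 10 - 19
= -9


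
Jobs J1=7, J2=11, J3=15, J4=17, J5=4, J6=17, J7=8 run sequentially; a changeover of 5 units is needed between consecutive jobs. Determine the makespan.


Makespan = Σ processing + (n-1) × setup
= (7 + 11 + 15 + 17 + 4 + 17 + 8) + (7-1)×5
= 79 + 30
= 109 time units


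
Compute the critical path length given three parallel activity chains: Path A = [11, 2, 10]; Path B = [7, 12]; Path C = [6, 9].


Path A: 11 + 2 + 10 = 23
Path B: 7 + 12 = 19
Path C: 6 + 9 = 15
Critical path = longest = max(23, 19, 15)
= 23 (Path A)


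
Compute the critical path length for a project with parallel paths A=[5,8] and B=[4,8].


Path A: 5 + 8 = 13
Path B: 4 + 8 = 12
Critical path = longest = max(13, 12)
= 13 (Path A)


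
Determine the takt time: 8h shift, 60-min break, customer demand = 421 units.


Available = 8×60 - 60 = 420 min
Takt time = 420 / 421
= 1.00 min/unit


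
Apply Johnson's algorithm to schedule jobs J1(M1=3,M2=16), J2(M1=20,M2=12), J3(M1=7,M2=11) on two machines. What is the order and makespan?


Johnson's rule:
Group 1 (M1≤M2, sort by M1): ['J1', 'J3']
Group 2 (M1>M2, sort desc M2): ['J2']
Sequence: J1 → J3 → J2
Makespan calculation:
  J1: M1 done=3, M2 done=19
  J3: M1 done=10, M2 done=30
  J2: M1 done=30, M2 done=42
= Sequence: J1 → J3 → J2, Makespan: 42


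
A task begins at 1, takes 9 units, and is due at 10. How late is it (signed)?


Completion = 1 + 9 = 10
Lateness = C - d = 10 - 10
= 0


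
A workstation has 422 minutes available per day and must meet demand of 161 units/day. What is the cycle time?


Cycle time = available time / demand
= 422 / 161
= 2.62 min/unit


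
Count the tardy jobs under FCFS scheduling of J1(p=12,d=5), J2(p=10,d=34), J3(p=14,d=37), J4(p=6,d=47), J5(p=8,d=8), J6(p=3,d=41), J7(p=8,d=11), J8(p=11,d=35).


Completion vs due date:
  J1: C=12, d=5 → TARDY
  J2: C=22, d=34 → on time
  J3: C=36, d=37 → on time
  J4: C=42, d=47 → on time
  J5: C=50, d=8 → TARDY
  J6: C=53, d=41 → TARDY
  J7: C=61, d=11 → TARDY
  J8: C=72, d=35 → TARDY
Tardy jobs: J1, J5, J6, J7, J8
Count = 5


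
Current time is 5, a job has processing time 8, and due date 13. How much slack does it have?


Slack = due - current_time - processing
= 13 - 5 - 8
= 0


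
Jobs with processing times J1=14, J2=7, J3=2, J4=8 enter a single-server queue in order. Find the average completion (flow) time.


Completion times:
  J1: completes at 14
  J2: completes at 21
  J3: completes at 23
  J4: completes at 31
Sum = 89
Average = 89/4
= 22.25


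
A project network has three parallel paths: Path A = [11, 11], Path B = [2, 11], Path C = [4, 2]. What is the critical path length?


Path A: 11 + 11 = 22
Path B: 2 + 11 = 13
Path C: 4 + 2 = 6
Critical path = longest = max(22, 13, 6)
= 22 (Path A)


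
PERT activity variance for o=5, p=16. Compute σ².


σ² = ((p - o) / 6)² = (p - o)² / 36
= (16 - 5)² / 36
= 11² / 36
= 121 / 36
= 3.3611


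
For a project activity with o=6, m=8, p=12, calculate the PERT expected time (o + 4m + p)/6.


te = (o + 4m + p) / 6
= (6 + 4×8 + 12) / 6
= (6 + 32 + 12) / 6
= 50 / 6
= 8.33


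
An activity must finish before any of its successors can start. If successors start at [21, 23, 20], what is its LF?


LF = min of all successor start times
Successors start at: [21, 23, 20]
LF = min(21, 23, 20)
= 20


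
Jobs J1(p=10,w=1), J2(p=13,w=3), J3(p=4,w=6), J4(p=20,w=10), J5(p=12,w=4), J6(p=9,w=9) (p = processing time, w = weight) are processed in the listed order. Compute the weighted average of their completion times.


Completion times:
  J1: C=10, w×C=1×10=10
  J2: C=23, w×C=3×23=69
  J3: C=27, w×C=6×27=162
  J4: C=47, w×C=10×47=470
  J5: C=59, w×C=4×59=236
  J6: C=68, w×C=9×68=612
Sum w×C = 1559
Sum w = 33
Weighted avg = 1559/33
= 47.24


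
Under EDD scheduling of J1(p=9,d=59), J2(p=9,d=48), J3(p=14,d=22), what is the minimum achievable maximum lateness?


EDD order: J3 → J2 → J1
Completion and lateness:
  J3: C=14, d=22, L=14-22=-8
  J2: C=23, d=48, L=23-48=-25
  J1: C=32, d=59, L=32-59=-27
Lmax = max(-8, -25, -27)
= -8


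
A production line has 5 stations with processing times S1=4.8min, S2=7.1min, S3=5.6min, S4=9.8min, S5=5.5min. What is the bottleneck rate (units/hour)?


Bottleneck = longest station time
Station times: [4.8, 7.1, 5.6, 9.8, 5.5]
Max = 9.8 min
Rate = 60 / 9.8
= 6.12 units/hour (bottleneck: 9.8min)


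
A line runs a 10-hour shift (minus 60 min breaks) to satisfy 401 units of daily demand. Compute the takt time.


Available = 10×60 - 60 = 540 min
Takt time = 540 / 401
= 1.35 min/unit


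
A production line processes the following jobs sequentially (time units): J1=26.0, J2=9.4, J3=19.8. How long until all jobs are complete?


Sequential makespan: sum all processing times
= 26.0 + 9.4 + 19.8
= 55.2 time units


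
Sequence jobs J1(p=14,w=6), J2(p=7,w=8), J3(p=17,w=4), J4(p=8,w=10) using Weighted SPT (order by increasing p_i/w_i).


WSPT (Smith's rule): sort by p/w ascending
  J4: p/w = 8/10 = 0.800
  J2: p/w = 7/8 = 0.875
  J1: p/w = 14/6 = 2.333
  J3: p/w = 17/4 = 4.250
Order: J4 → J2 → J1 → J3


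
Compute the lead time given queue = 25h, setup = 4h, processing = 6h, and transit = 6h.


Lead time = queue + setup + processing + transit
= 25 + 4 + 6 + 6
= 41 hours


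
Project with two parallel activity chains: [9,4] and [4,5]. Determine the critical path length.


Path A: 9 + 4 = 13
Path B: 4 + 5 = 9
Critical path = longest = max(13, 9)
= 13 (Path A)


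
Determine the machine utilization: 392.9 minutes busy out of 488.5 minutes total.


Utilization = busy / total × 100
= 392.9 / 488.5 × 100
= 80.4%


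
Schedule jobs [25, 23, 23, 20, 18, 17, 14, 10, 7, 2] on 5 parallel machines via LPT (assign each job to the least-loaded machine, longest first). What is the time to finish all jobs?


Jobs (LPT sorted): [25, 23, 23, 20, 18, 17, 14, 10, 7, 2]
Machines: 5
  J=25 → Machine 1 (load: 0+25=25)
  J=23 → Machine 2 (load: 0+23=23)
  J=23 → Machine 3 (load: 0+23=23)
  J=20 → Machine 4 (load: 0+20=20)
  J=18 → Machine 5 (load: 0+18=18)
  J=17 → Machine 5 (load: 18+17=35)
  J=14 → Machine 4 (load: 20+14=34)
  J=10 → Machine 2 (load: 23+10=33)
  J=7 → Machine 3 (load: 23+7=30)
  J=2 → Machine 1 (load: 25+2=27)
Machine loads: [27, 33, 30, 34, 35]
Makespan = max = 35 time units


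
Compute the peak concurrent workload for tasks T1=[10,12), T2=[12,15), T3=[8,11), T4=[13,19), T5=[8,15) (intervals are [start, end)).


Check each time point for overlaps:
  t=10: 3 tasks active (T1, T3, T5)
Max concurrent = 3


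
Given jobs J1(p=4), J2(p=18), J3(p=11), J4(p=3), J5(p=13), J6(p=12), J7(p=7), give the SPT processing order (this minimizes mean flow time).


SPT: sort by shortest processing time
  J4: p=3
  J1: p=4
  J7: p=7
  J3: p=11
  J6: p=12
  J5: p=13
  J2: p=18
Order: J4 → J1 → J7 → J3 → J6 → J5 → J2


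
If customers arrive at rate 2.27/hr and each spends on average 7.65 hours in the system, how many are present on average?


Little's law: L = λ × W
= 2.27 × 7.65
= 17.37


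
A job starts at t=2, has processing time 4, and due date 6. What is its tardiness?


Completion = start + processing = 2 + 4 = 6
Tardiness = max(0, C - d) = max(0, 6 - 6)
= max(0, 0)
= 0


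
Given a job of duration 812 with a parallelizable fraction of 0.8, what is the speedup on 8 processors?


Amdahl's law: T_p = T × ((1-p) + p/N)
= 812 × ((1-0.8) + 0.8/8)
= 812 × (0.20 + 0.1000)
= 812 × 0.3000
= 243.60
Speedup = 812/243.60
= 3.33×


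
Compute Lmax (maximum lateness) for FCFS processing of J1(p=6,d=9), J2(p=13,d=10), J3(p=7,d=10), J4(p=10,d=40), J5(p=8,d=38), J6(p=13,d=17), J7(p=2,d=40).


Lateness per job (L = C - d):
  J1: C=6, d=9, L=-3
  J2: C=19, d=10, L=9
  J3: C=26, d=10, L=16
  J4: C=36, d=40, L=-4
  J5: C=44, d=38, L=6
  J6: C=57, d=17, L=40
  J7: C=59, d=40, L=19
Lmax = max(-3, 9, 16, -4, 6, 40, 19)
= 40


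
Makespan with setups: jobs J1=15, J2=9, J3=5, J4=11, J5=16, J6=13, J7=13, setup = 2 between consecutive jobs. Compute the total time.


Makespan = Σ processing + (n-1) × setup
= (15 + 9 + 5 + 11 + 16 + 13 + 13) + (7-1)×2
= 82 + 12
= 94 time units


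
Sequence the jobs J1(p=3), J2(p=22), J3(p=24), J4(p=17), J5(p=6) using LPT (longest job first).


LPT: sort by longest processing time first
  J3: p=24
  J2: p=22
  J4: p=17
  J5: p=6
  J1: p=3
Order: J3 → J2 → J4 → J5 → J1


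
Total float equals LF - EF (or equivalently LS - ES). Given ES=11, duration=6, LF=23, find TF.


EF = ES + duration = 11 + 6 = 17
LS = LF - duration = 23 - 6 = 17
Total Float = LF - EF = 23 - 17
(or LS - ES = 17 - 11)
= 6


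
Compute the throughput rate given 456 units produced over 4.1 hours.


Throughput = units / time
= 456 / 4.1
= 111.2 units/hour


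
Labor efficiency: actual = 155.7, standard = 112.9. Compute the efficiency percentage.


Efficiency = (actual / standard) × 100
= (155.7 / 112.9) × 100
= 137.9%


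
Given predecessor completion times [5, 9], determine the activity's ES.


ES = max of all predecessor completion times
Predecessors: [5, 9]
ES = max(5, 9)
= 9


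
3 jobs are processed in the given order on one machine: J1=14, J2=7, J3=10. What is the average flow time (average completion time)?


Completion times:
  J1: completes at 14
  J2: completes at 21
  J3: completes at 31
Sum = 66
Average = 66/3
= 22.00


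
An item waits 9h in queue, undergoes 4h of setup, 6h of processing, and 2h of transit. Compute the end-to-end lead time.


Lead time = queue + setup + processing + transit
= 9 + 4 + 6 + 2
= 21 hours


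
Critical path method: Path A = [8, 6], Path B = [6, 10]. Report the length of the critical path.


Path A: 8 + 6 = 14
Path B: 6 + 10 = 16
Critical path = longest = max(14, 16)
= 16 (Path B)


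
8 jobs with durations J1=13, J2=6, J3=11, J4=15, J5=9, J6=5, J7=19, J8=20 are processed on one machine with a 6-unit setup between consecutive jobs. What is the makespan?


Makespan = Σ processing + (n-1) × setup
= (13 + 6 + 11 + 15 + 9 + 5 + 19 + 20) + (8-1)×6
= 98 + 42
= 140 time units


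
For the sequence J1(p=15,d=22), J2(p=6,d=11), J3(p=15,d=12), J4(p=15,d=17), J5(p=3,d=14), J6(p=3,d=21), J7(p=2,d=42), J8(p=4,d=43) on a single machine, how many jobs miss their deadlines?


Completion vs due date:
  J1: C=15, d=22 → on time
  J2: C=21, d=11 → TARDY
  J3: C=36, d=12 → TARDY
  J4: C=51, d=17 → TARDY
  J5: C=54, d=14 → TARDY
  J6: C=57, d=21 → TARDY
  J7: C=59, d=42 → TARDY
  J8: C=63, d=43 → TARDY
Tardy jobs: J2, J3, J4, J5, J6, J7, J8
Count = 7


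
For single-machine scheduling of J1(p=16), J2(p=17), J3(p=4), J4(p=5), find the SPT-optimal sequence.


SPT: sort by shortest processing time
  J3: p=4
  J4: p=5
  J1: p=16
  J2: p=17
Order: J3 → J4 → J1 → J2


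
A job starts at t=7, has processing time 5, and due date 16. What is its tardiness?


Completion = start + processing = 7 + 5 = 12
Tardiness = max(0, C - d) = max(0, 12 - 16)
= max(0, -4)
= 0


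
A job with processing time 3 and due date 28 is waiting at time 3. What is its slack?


Slack = due - current_time - processing
= 28 - 3 - 3
= 22


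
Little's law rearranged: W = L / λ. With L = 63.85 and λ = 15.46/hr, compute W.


Little's law: L = λW → W = L / λ
= 63.85 / 15.46
= 4.13 hours


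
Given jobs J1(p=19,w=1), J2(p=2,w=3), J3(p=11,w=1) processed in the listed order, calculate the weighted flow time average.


Completion times:
  J1: C=19, w×C=1×19=19
  J2: C=21, w×C=3×21=63
  J3: C=32, w×C=1×32=32
Sum w×C = 114
Sum w = 5
Weighted avg = 114/5
= 22.80


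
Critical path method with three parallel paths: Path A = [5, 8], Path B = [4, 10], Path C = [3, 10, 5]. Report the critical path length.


Path A: 5 + 8 = 13
Path B: 4 + 10 = 14
Path C: 3 + 10 + 5 = 18
Critical path = longest = max(13, 14, 18)
= 18 (Path C)


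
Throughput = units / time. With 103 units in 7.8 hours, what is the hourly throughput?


Throughput = units / time
= 103 / 7.8
= 13.2 units/hour


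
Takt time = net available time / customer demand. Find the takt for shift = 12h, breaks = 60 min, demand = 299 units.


Available = 12×60 - 60 = 660 min
Takt time = 660 / 299
= 2.21 min/unit


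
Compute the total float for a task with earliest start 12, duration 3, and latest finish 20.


EF = ES + duration = 12 + 3 = 15
LS = LF - duration = 20 - 3 = 17
Total Float = LF - EF = 20 - 15
(or LS - ES = 17 - 12)
= 5


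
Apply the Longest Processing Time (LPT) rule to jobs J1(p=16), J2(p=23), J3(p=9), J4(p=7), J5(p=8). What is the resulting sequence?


LPT: sort by longest processing time first
  J2: p=23
  J1: p=16
  J3: p=9
  J5: p=8
  J4: p=7
Order: J2 → J1 → J3 → J5 → J4


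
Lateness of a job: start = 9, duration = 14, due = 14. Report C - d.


Completion = 9 + 14 = 23
Lateness = C - d = 23 - 14
= 9


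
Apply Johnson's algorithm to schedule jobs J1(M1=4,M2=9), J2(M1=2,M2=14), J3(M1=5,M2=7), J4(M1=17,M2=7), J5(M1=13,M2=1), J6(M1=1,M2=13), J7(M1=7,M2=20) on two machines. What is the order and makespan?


Johnson's rule:
Group 1 (M1≤M2, sort by M1): ['J6', 'J2', 'J1', 'J3', 'J7']
Group 2 (M1>M2, sort desc M2): ['J4', 'J5']
Sequence: J6 → J2 → J1 → J3 → J7 → J4 → J5
Makespan calculation:
  J6: M1 done=1, M2 done=14
  J2: M1 done=3, M2 done=28
  J1: M1 done=7, M2 done=37
  J3: M1 done=12, M2 done=44
  J7: M1 done=19, M2 done=64
  J4: M1 done=36, M2 done=71
  J5: M1 done=49, M2 done=72
= Sequence: J6 → J2 → J1 → J3 → J7 → J4 → J5, Makespan: 72


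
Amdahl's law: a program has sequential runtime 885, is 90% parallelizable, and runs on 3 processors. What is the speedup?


Amdahl's law: T_p = T × ((1-p) + p/N)
= 885 × ((1-0.9) + 0.9/3)
= 885 × (0.10 + 0.3000)
= 885 × 0.4000
= 354.00
Speedup = 885/354.00
= 2.50×


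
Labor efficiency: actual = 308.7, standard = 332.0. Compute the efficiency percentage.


Efficiency = (actual / standard) × 100
= (308.7 / 332.0) × 100
= 93.0%


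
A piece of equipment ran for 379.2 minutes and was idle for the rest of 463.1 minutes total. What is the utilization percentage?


Utilization = busy / total × 100
= 379.2 / 463.1 × 100
= 81.9%


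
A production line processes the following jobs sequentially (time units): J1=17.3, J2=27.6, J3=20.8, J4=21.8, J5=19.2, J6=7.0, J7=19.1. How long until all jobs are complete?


Sequential makespan: sum all processing times
= 17.3 + 27.6 + 20.8 + 21.8 + 19.2 + 7.0 + 19.1
= 132.8 time units


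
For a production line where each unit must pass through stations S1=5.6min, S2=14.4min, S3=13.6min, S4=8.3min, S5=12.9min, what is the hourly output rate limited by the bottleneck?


Bottleneck = longest station time
Station times: [5.6, 14.4, 13.6, 8.3, 12.9]
Max = 14.4 min
Rate = 60 / 14.4
= 4.17 units/hour (bottleneck: 14.4min)


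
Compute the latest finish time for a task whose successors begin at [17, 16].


LF = min of all successor start times
Successors start at: [17, 16]
LF = min(17, 16)
= 16


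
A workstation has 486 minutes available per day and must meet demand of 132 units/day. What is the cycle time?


Cycle time = available time / demand
= 486 / 132
= 3.68 min/unit


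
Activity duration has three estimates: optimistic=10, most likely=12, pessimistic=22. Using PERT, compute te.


te = (o + 4m + p) / 6
= (10 + 4×12 + 22) / 6
= (10 + 48 + 22) / 6
= 80 / 6
= 13.33


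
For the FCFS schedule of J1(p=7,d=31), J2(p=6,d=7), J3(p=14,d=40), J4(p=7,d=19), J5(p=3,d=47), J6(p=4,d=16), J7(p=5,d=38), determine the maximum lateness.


Lateness per job (L = C - d):
  J1: C=7, d=31, L=-24
  J2: C=13, d=7, L=6
  J3: C=27, d=40, L=-13
  J4: C=34, d=19, L=15
  J5: C=37, d=47, L=-10
  J6: C=41, d=16, L=25
  J7: C=46, d=38, L=8
Lmax = max(-24, 6, -13, 15, -10, 25, 8)
= 25
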